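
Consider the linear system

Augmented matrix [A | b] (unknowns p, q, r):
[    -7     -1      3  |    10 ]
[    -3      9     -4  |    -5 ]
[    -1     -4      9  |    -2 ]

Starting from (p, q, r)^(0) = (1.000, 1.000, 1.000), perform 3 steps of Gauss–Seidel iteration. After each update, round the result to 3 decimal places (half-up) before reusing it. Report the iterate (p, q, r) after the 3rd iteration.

(-1.664, -1.553, -1.097)

Iteration 1:
  p = (10 - (-1)·1.000 - (3)·1.000) / (-7) = -1.143
  q = (-5 - (-3)·-1.143 - (-4)·1.000) / (9) = -0.492
  r = (-2 - (-1)·-1.143 - (-4)·-0.492) / (9) = -0.568
Iteration 2:
  p = (10 - (-1)·-0.492 - (3)·-0.568) / (-7) = -1.602
  q = (-5 - (-3)·-1.602 - (-4)·-0.568) / (9) = -1.342
  r = (-2 - (-1)·-1.602 - (-4)·-1.342) / (9) = -0.997
Iteration 3:
  p = (10 - (-1)·-1.342 - (3)·-0.997) / (-7) = -1.664
  q = (-5 - (-3)·-1.664 - (-4)·-0.997) / (9) = -1.553
  r = (-2 - (-1)·-1.664 - (-4)·-1.553) / (9) = -1.097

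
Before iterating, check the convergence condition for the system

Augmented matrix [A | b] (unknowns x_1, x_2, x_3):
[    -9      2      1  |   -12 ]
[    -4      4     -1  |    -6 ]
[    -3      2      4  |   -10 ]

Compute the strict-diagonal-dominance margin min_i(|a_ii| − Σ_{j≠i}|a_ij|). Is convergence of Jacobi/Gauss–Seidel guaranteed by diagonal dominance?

row 1: |-9| − (2+1) = 6
row 2: |4| − (4+1) = -1
row 3: |4| − (3+2) = -1
minimum over rows = -1 → not strictly diagonally dominant

-1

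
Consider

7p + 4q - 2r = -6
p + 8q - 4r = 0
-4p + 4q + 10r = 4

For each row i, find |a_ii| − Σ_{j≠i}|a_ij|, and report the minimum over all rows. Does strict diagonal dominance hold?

row 1: |7| − (4+2) = 1
row 2: |8| − (1+4) = 3
row 3: |10| − (4+4) = 2
minimum over rows = 1 → strictly diagonally dominant (convergence guaranteed)

1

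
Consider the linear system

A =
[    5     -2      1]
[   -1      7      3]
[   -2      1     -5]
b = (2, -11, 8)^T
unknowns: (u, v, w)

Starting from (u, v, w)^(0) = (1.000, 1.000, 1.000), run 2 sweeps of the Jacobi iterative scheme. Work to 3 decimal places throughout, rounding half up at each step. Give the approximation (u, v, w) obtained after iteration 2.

Iteration 1:
  u = (2 - (-2)·1.000 - (1)·1.000) / (5) = 0.600
  v = (-11 - (-1)·1.000 - (3)·1.000) / (7) = -1.857
  w = (8 - (-2)·1.000 - (1)·1.000) / (-5) = -1.800
Iteration 2:
  u = (2 - (-2)·-1.857 - (1)·-1.800) / (5) = 0.017
  v = (-11 - (-1)·0.600 - (3)·-1.800) / (7) = -0.714
  w = (8 - (-2)·0.600 - (1)·-1.857) / (-5) = -2.211

(0.017, -0.714, -2.211)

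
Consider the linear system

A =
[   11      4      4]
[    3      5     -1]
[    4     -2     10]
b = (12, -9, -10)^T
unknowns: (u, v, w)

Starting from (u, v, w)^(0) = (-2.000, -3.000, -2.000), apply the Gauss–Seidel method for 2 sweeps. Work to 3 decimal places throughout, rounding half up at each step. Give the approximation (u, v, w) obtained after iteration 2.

(3.599, -4.550, -3.350)

Iteration 1:
  u = (12 - (4)·-3.000 - (4)·-2.000) / (11) = 2.909
  v = (-9 - (3)·2.909 - (-1)·-2.000) / (5) = -3.945
  w = (-10 - (4)·2.909 - (-2)·-3.945) / (10) = -2.953
Iteration 2:
  u = (12 - (4)·-3.945 - (4)·-2.953) / (11) = 3.599
  v = (-9 - (3)·3.599 - (-1)·-2.953) / (5) = -4.550
  w = (-10 - (4)·3.599 - (-2)·-4.550) / (10) = -3.350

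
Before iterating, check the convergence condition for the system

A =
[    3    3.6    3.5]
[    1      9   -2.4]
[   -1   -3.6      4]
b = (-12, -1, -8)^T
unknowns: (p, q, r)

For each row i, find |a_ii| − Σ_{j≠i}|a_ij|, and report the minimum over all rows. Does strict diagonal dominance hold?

row 1: |3| − (3.6+3.5) = -4.1
row 2: |9| − (1+2.4) = 5.6
row 3: |4| − (1+3.6) = -0.6
minimum over rows = -4.1 → not strictly diagonally dominant

-4.1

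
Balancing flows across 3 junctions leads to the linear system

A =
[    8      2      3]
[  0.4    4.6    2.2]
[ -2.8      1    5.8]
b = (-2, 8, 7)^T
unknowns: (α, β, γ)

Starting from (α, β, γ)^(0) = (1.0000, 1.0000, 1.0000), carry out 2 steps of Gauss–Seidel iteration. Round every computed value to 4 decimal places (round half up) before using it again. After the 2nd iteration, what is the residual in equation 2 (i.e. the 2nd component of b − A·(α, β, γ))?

-0.0097

Iteration 1:
  α = (-2 - (2)·1.0000 - (3)·1.0000) / (8) = -0.8750
  β = (8 - (0.4)·-0.8750 - (2.2)·1.0000) / (4.6) = 1.3370
  γ = (7 - (-2.8)·-0.8750 - (1)·1.3370) / (5.8) = 0.5540
Iteration 2:
  α = (-2 - (2)·1.3370 - (3)·0.5540) / (8) = -0.7920
  β = (8 - (0.4)·-0.7920 - (2.2)·0.5540) / (4.6) = 1.5430
  γ = (7 - (-2.8)·-0.7920 - (1)·1.5430) / (5.8) = 0.5585
Residual b − A·x = (-0.4255, -0.0097, 0.0001)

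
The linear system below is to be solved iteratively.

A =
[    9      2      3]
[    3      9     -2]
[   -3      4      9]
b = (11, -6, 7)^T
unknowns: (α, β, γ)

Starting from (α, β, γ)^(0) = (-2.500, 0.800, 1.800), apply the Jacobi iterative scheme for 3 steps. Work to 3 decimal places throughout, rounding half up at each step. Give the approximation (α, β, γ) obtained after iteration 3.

(1.199, -0.928, 1.591)

Iteration 1:
  α = (11 - (2)·0.800 - (3)·1.800) / (9) = 0.444
  β = (-6 - (3)·-2.500 - (-2)·1.800) / (9) = 0.567
  γ = (7 - (-3)·-2.500 - (4)·0.800) / (9) = -0.411
Iteration 2:
  α = (11 - (2)·0.567 - (3)·-0.411) / (9) = 1.233
  β = (-6 - (3)·0.444 - (-2)·-0.411) / (9) = -0.906
  γ = (7 - (-3)·0.444 - (4)·0.567) / (9) = 0.674
Iteration 3:
  α = (11 - (2)·-0.906 - (3)·0.674) / (9) = 1.199
  β = (-6 - (3)·1.233 - (-2)·0.674) / (9) = -0.928
  γ = (7 - (-3)·1.233 - (4)·-0.906) / (9) = 1.591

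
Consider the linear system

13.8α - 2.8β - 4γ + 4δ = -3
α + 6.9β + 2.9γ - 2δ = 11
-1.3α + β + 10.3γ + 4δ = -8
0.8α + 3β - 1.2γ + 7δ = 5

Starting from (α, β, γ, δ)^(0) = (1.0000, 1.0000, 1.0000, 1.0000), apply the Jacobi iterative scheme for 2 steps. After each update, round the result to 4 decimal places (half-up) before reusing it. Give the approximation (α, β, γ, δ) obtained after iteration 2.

(-0.3784, 2.1731, -1.0397, -0.0440)

Iteration 1:
  α = (-3 - (-2.8)·1.0000 - (-4)·1.0000 - (4)·1.0000) / (13.8) = -0.0145
  β = (11 - (1)·1.0000 - (2.9)·1.0000 - (-2)·1.0000) / (6.9) = 1.3188
  γ = (-8 - (-1.3)·1.0000 - (1)·1.0000 - (4)·1.0000) / (10.3) = -1.1359
  δ = (5 - (0.8)·1.0000 - (3)·1.0000 - (-1.2)·1.0000) / (7) = 0.3429
Iteration 2:
  α = (-3 - (-2.8)·1.3188 - (-4)·-1.1359 - (4)·0.3429) / (13.8) = -0.3784
  β = (11 - (1)·-0.0145 - (2.9)·-1.1359 - (-2)·0.3429) / (6.9) = 2.1731
  γ = (-8 - (-1.3)·-0.0145 - (1)·1.3188 - (4)·0.3429) / (10.3) = -1.0397
  δ = (5 - (0.8)·-0.0145 - (3)·1.3188 - (-1.2)·-1.1359) / (7) = -0.0440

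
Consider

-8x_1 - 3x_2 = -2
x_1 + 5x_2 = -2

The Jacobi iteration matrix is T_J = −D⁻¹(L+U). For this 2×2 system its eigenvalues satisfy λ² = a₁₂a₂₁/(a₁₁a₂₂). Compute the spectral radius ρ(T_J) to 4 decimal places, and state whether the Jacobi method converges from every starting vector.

a₁₂a₂₁/(a₁₁a₂₂) = (-3)·(1) / ((-8)·(5)) = 0.075000
ρ = √|0.075000| = √0.075000 = 0.2739
ρ < 1, so Jacobi converges

0.2739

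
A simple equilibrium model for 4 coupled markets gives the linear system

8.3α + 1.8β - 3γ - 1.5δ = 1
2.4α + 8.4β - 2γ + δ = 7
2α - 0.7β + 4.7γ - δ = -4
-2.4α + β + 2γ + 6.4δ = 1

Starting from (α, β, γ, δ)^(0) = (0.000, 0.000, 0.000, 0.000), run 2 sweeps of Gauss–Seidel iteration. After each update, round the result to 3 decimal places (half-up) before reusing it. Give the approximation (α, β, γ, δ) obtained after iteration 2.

Iteration 1:
  α = (1 - (1.8)·0.000 - (-3)·0.000 - (-1.5)·0.000) / (8.3) = 0.120
  β = (7 - (2.4)·0.120 - (-2)·0.000 - (1)·0.000) / (8.4) = 0.799
  γ = (-4 - (2)·0.120 - (-0.7)·0.799 - (-1)·0.000) / (4.7) = -0.783
  δ = (1 - (-2.4)·0.120 - (1)·0.799 - (2)·-0.783) / (6.4) = 0.321
Iteration 2:
  α = (1 - (1.8)·0.799 - (-3)·-0.783 - (-1.5)·0.321) / (8.3) = -0.278
  β = (7 - (2.4)·-0.278 - (-2)·-0.783 - (1)·0.321) / (8.4) = 0.688
  γ = (-4 - (2)·-0.278 - (-0.7)·0.688 - (-1)·0.321) / (4.7) = -0.562
  δ = (1 - (-2.4)·-0.278 - (1)·0.688 - (2)·-0.562) / (6.4) = 0.120

(-0.278, 0.688, -0.562, 0.120)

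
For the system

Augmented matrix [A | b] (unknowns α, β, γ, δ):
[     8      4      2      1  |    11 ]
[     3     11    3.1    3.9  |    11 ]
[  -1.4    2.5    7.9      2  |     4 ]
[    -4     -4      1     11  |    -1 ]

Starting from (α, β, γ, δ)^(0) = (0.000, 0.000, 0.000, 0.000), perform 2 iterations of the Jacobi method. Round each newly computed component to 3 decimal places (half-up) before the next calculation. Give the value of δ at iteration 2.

Iteration 1:
  α = (11 - (4)·0.000 - (2)·0.000 - (1)·0.000) / (8) = 1.375
  β = (11 - (3)·0.000 - (3.1)·0.000 - (3.9)·0.000) / (11) = 1.000
  γ = (4 - (-1.4)·0.000 - (2.5)·0.000 - (2)·0.000) / (7.9) = 0.506
  δ = (-1 - (-4)·0.000 - (-4)·0.000 - (1)·0.000) / (11) = -0.091
Iteration 2:
  α = (11 - (4)·1.000 - (2)·0.506 - (1)·-0.091) / (8) = 0.760
  β = (11 - (3)·1.375 - (3.1)·0.506 - (3.9)·-0.091) / (11) = 0.515
  γ = (4 - (-1.4)·1.375 - (2.5)·1.000 - (2)·-0.091) / (7.9) = 0.457
  δ = (-1 - (-4)·1.375 - (-4)·1.000 - (1)·0.506) / (11) = 0.727

0.727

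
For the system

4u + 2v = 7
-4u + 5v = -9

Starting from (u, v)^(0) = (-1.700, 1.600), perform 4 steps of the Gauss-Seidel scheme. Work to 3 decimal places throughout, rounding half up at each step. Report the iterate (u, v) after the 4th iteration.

Iteration 1:
  u = (7 - (2)·1.600) / (4) = 0.950
  v = (-9 - (-4)·0.950) / (5) = -1.040
Iteration 2:
  u = (7 - (2)·-1.040) / (4) = 2.270
  v = (-9 - (-4)·2.270) / (5) = 0.016
Iteration 3:
  u = (7 - (2)·0.016) / (4) = 1.742
  v = (-9 - (-4)·1.742) / (5) = -0.406
Iteration 4:
  u = (7 - (2)·-0.406) / (4) = 1.953
  v = (-9 - (-4)·1.953) / (5) = -0.238

(1.953, -0.238)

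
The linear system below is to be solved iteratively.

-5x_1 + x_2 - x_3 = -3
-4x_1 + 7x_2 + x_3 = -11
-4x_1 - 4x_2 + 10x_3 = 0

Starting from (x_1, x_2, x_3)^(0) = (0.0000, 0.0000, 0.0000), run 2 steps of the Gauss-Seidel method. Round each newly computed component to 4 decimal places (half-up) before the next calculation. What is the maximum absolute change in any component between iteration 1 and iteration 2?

0.1954

Iteration 1:
  x_1 = (-3 - (1)·0.0000 - (-1)·0.0000) / (-5) = 0.6000
  x_2 = (-11 - (-4)·0.6000 - (1)·0.0000) / (7) = -1.2286
  x_3 = (0 - (-4)·0.6000 - (-4)·-1.2286) / (10) = -0.2514
Iteration 2:
  x_1 = (-3 - (1)·-1.2286 - (-1)·-0.2514) / (-5) = 0.4046
  x_2 = (-11 - (-4)·0.4046 - (1)·-0.2514) / (7) = -1.3043
  x_3 = (0 - (-4)·0.4046 - (-4)·-1.3043) / (10) = -0.3599
Change: (-0.1954, -0.0757, -0.1085) → max |·| = 0.1954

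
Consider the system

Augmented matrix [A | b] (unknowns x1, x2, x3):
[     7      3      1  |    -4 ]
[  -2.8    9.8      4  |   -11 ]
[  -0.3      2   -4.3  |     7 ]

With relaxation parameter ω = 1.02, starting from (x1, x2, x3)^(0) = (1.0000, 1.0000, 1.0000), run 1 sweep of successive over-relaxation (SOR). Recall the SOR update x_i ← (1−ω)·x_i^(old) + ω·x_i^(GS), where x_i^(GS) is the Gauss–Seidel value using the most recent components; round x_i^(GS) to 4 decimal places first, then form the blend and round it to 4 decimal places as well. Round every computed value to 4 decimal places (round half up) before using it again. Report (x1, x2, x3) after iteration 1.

(-1.1858, -1.9268, -2.5102)

Iteration 1:
  x1: GS value = (-4 - (3)·1.0000 - (1)·1.0000) / (7) = -1.1429;  x1 ← (1−ω)·1.0000 + ω·-1.1429 = -1.1858
  x2: GS value = (-11 - (-2.8)·-1.1858 - (4)·1.0000) / (9.8) = -1.8694;  x2 ← (1−ω)·1.0000 + ω·-1.8694 = -1.9268
  x3: GS value = (7 - (-0.3)·-1.1858 - (2)·-1.9268) / (-4.3) = -2.4414;  x3 ← (1−ω)·1.0000 + ω·-2.4414 = -2.5102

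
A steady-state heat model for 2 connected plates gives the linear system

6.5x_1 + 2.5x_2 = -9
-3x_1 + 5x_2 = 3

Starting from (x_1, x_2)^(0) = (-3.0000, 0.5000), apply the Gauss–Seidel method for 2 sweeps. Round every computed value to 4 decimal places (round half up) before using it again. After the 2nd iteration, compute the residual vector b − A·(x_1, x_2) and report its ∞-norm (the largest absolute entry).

0.4880

Iteration 1:
  x_1 = (-9 - (2.5)·0.5000) / (6.5) = -1.5769
  x_2 = (3 - (-3)·-1.5769) / (5) = -0.3461
Iteration 2:
  x_1 = (-9 - (2.5)·-0.3461) / (6.5) = -1.2515
  x_2 = (3 - (-3)·-1.2515) / (5) = -0.1509
Residual b − A·x = (-0.4880, 0.0000); ∞-norm = 0.4880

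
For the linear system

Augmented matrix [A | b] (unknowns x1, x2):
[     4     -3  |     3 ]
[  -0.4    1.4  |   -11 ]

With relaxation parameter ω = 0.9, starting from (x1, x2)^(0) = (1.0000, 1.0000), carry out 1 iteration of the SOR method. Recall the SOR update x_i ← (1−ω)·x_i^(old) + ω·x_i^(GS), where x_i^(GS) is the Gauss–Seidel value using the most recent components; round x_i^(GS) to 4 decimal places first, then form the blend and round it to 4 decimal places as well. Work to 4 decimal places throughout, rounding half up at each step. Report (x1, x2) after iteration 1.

Iteration 1:
  x1: GS value = (3 - (-3)·1.0000) / (4) = 1.5000;  x1 ← (1−ω)·1.0000 + ω·1.5000 = 1.4500
  x2: GS value = (-11 - (-0.4)·1.4500) / (1.4) = -7.4429;  x2 ← (1−ω)·1.0000 + ω·-7.4429 = -6.5986

(1.4500, -6.5986)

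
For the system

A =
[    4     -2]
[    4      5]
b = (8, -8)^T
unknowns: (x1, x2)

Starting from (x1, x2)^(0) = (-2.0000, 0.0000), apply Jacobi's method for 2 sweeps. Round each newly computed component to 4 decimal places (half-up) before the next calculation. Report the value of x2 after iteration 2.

-3.2000

Iteration 1:
  x1 = (8 - (-2)·0.0000) / (4) = 2.0000
  x2 = (-8 - (4)·-2.0000) / (5) = 0.0000
Iteration 2:
  x1 = (8 - (-2)·0.0000) / (4) = 2.0000
  x2 = (-8 - (4)·2.0000) / (5) = -3.2000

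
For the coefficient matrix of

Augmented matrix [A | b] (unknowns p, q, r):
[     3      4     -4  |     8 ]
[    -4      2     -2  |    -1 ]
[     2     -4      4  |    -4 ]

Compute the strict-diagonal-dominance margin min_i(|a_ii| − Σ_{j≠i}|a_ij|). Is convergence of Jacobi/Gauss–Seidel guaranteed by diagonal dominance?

-5

row 1: |3| − (4+4) = -5
row 2: |2| − (4+2) = -4
row 3: |4| − (2+4) = -2
minimum over rows = -5 → not strictly diagonally dominant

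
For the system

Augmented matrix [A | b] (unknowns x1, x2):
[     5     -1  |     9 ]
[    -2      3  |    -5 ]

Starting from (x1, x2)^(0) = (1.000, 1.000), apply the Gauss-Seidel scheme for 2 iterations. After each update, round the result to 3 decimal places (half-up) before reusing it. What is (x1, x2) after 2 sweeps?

(1.733, -0.511)

Iteration 1:
  x1 = (9 - (-1)·1.000) / (5) = 2.000
  x2 = (-5 - (-2)·2.000) / (3) = -0.333
Iteration 2:
  x1 = (9 - (-1)·-0.333) / (5) = 1.733
  x2 = (-5 - (-2)·1.733) / (3) = -0.511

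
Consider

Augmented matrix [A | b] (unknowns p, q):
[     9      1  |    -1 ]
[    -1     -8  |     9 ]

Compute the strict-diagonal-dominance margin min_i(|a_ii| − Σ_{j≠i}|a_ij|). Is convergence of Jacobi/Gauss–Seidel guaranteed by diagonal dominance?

row 1: |9| − (1) = 8
row 2: |-8| − (1) = 7
minimum over rows = 7 → strictly diagonally dominant (convergence guaranteed)

7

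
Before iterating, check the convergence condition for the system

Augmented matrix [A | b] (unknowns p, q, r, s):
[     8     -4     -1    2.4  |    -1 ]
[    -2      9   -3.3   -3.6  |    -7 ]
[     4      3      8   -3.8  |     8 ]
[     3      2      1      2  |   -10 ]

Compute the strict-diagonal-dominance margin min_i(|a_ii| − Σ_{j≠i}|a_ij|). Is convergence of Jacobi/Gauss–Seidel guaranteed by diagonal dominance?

-4

row 1: |8| − (4+1+2.4) = 0.6
row 2: |9| − (2+3.3+3.6) = 0.1
row 3: |8| − (4+3+3.8) = -2.8
row 4: |2| − (3+2+1) = -4
minimum over rows = -4 → not strictly diagonally dominant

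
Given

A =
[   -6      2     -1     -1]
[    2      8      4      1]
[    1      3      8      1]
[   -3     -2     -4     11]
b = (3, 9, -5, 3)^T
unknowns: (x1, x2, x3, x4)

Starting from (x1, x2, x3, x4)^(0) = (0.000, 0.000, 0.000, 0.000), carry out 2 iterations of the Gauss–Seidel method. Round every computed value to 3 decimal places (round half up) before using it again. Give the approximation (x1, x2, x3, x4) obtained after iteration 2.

(0.090, 1.619, -1.242, 0.140)

Iteration 1:
  x1 = (3 - (2)·0.000 - (-1)·0.000 - (-1)·0.000) / (-6) = -0.500
  x2 = (9 - (2)·-0.500 - (4)·0.000 - (1)·0.000) / (8) = 1.250
  x3 = (-5 - (1)·-0.500 - (3)·1.250 - (1)·0.000) / (8) = -1.031
  x4 = (3 - (-3)·-0.500 - (-2)·1.250 - (-4)·-1.031) / (11) = -0.011
Iteration 2:
  x1 = (3 - (2)·1.250 - (-1)·-1.031 - (-1)·-0.011) / (-6) = 0.090
  x2 = (9 - (2)·0.090 - (4)·-1.031 - (1)·-0.011) / (8) = 1.619
  x3 = (-5 - (1)·0.090 - (3)·1.619 - (1)·-0.011) / (8) = -1.242
  x4 = (3 - (-3)·0.090 - (-2)·1.619 - (-4)·-1.242) / (11) = 0.140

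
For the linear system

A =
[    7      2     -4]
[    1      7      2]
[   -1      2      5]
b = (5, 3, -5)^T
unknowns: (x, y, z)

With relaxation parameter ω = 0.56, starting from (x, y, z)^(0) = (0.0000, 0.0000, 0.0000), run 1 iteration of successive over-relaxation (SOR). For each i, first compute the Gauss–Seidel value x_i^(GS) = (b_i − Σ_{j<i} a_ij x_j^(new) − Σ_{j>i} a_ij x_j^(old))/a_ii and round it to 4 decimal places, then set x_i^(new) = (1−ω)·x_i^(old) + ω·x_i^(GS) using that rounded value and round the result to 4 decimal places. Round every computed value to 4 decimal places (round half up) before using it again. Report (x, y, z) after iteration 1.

Iteration 1:
  x: GS value = (5 - (2)·0.0000 - (-4)·0.0000) / (7) = 0.7143;  x ← (1−ω)·0.0000 + ω·0.7143 = 0.4000
  y: GS value = (3 - (1)·0.4000 - (2)·0.0000) / (7) = 0.3714;  y ← (1−ω)·0.0000 + ω·0.3714 = 0.2080
  z: GS value = (-5 - (-1)·0.4000 - (2)·0.2080) / (5) = -1.0032;  z ← (1−ω)·0.0000 + ω·-1.0032 = -0.5618

(0.4000, 0.2080, -0.5618)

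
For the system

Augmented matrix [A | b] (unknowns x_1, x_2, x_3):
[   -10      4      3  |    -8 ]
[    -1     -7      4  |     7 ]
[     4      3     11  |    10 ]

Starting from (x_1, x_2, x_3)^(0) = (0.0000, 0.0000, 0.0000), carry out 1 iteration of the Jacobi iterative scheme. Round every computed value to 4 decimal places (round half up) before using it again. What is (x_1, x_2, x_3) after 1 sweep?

Iteration 1:
  x_1 = (-8 - (4)·0.0000 - (3)·0.0000) / (-10) = 0.8000
  x_2 = (7 - (-1)·0.0000 - (4)·0.0000) / (-7) = -1.0000
  x_3 = (10 - (4)·0.0000 - (3)·0.0000) / (11) = 0.9091

(0.8000, -1.0000, 0.9091)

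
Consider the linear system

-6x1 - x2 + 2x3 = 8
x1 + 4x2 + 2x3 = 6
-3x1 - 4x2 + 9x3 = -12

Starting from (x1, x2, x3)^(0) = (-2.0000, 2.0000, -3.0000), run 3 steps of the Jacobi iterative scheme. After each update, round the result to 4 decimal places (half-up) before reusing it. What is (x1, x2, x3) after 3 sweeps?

(-2.0093, 2.4051, -0.8858)

Iteration 1:
  x1 = (8 - (-1)·2.0000 - (2)·-3.0000) / (-6) = -2.6667
  x2 = (6 - (1)·-2.0000 - (2)·-3.0000) / (4) = 3.5000
  x3 = (-12 - (-3)·-2.0000 - (-4)·2.0000) / (9) = -1.1111
Iteration 2:
  x1 = (8 - (-1)·3.5000 - (2)·-1.1111) / (-6) = -2.2870
  x2 = (6 - (1)·-2.6667 - (2)·-1.1111) / (4) = 2.7222
  x3 = (-12 - (-3)·-2.6667 - (-4)·3.5000) / (9) = -0.6667
Iteration 3:
  x1 = (8 - (-1)·2.7222 - (2)·-0.6667) / (-6) = -2.0093
  x2 = (6 - (1)·-2.2870 - (2)·-0.6667) / (4) = 2.4051
  x3 = (-12 - (-3)·-2.2870 - (-4)·2.7222) / (9) = -0.8858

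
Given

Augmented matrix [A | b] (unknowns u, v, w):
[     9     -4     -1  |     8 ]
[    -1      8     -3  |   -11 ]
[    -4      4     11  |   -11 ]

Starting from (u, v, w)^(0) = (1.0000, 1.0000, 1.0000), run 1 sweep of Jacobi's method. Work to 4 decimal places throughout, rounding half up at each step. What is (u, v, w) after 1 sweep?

Iteration 1:
  u = (8 - (-4)·1.0000 - (-1)·1.0000) / (9) = 1.4444
  v = (-11 - (-1)·1.0000 - (-3)·1.0000) / (8) = -0.8750
  w = (-11 - (-4)·1.0000 - (4)·1.0000) / (11) = -1.0000

(1.4444, -0.8750, -1.0000)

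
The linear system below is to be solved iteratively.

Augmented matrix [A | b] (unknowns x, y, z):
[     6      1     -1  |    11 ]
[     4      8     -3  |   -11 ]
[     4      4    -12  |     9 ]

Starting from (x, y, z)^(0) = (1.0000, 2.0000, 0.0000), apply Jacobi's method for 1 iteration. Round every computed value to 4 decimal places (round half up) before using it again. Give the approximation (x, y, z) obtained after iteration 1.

(1.5000, -1.8750, 0.2500)

Iteration 1:
  x = (11 - (1)·2.0000 - (-1)·0.0000) / (6) = 1.5000
  y = (-11 - (4)·1.0000 - (-3)·0.0000) / (8) = -1.8750
  z = (9 - (4)·1.0000 - (4)·2.0000) / (-12) = 0.2500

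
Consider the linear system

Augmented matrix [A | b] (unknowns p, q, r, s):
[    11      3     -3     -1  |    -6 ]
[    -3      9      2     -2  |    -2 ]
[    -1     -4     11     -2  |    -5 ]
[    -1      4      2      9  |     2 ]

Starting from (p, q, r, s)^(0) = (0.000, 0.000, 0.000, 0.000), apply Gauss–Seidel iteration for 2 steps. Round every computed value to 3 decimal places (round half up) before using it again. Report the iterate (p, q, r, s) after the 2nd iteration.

(-0.569, -0.159, -0.476, 0.335)

Iteration 1:
  p = (-6 - (3)·0.000 - (-3)·0.000 - (-1)·0.000) / (11) = -0.545
  q = (-2 - (-3)·-0.545 - (2)·0.000 - (-2)·0.000) / (9) = -0.404
  r = (-5 - (-1)·-0.545 - (-4)·-0.404 - (-2)·0.000) / (11) = -0.651
  s = (2 - (-1)·-0.545 - (4)·-0.404 - (2)·-0.651) / (9) = 0.486
Iteration 2:
  p = (-6 - (3)·-0.404 - (-3)·-0.651 - (-1)·0.486) / (11) = -0.569
  q = (-2 - (-3)·-0.569 - (2)·-0.651 - (-2)·0.486) / (9) = -0.159
  r = (-5 - (-1)·-0.569 - (-4)·-0.159 - (-2)·0.486) / (11) = -0.476
  s = (2 - (-1)·-0.569 - (4)·-0.159 - (2)·-0.476) / (9) = 0.335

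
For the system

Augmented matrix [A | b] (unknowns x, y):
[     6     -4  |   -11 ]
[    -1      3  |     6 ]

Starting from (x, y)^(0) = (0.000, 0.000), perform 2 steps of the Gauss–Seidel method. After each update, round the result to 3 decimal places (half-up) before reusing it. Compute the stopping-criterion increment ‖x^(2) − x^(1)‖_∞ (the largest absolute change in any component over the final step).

0.926

Iteration 1:
  x = (-11 - (-4)·0.000) / (6) = -1.833
  y = (6 - (-1)·-1.833) / (3) = 1.389
Iteration 2:
  x = (-11 - (-4)·1.389) / (6) = -0.907
  y = (6 - (-1)·-0.907) / (3) = 1.698
Change: (0.926, 0.309) → max |·| = 0.926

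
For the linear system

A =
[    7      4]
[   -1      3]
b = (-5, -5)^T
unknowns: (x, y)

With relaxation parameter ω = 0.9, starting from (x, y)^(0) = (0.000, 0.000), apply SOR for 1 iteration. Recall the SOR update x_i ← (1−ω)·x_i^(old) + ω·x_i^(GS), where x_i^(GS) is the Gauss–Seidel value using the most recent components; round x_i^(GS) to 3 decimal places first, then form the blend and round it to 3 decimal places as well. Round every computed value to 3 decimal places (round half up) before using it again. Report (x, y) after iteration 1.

(-0.643, -1.693)

Iteration 1:
  x: GS value = (-5 - (4)·0.000) / (7) = -0.714;  x ← (1−ω)·0.000 + ω·-0.714 = -0.643
  y: GS value = (-5 - (-1)·-0.643) / (3) = -1.881;  y ← (1−ω)·0.000 + ω·-1.881 = -1.693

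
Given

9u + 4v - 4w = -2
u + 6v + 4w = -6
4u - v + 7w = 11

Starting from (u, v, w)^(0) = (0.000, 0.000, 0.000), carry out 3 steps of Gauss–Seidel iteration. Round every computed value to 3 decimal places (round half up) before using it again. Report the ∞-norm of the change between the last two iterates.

0.515

Iteration 1:
  u = (-2 - (4)·0.000 - (-4)·0.000) / (9) = -0.222
  v = (-6 - (1)·-0.222 - (4)·0.000) / (6) = -0.963
  w = (11 - (4)·-0.222 - (-1)·-0.963) / (7) = 1.561
Iteration 2:
  u = (-2 - (4)·-0.963 - (-4)·1.561) / (9) = 0.900
  v = (-6 - (1)·0.900 - (4)·1.561) / (6) = -2.191
  w = (11 - (4)·0.900 - (-1)·-2.191) / (7) = 0.744
Iteration 3:
  u = (-2 - (4)·-2.191 - (-4)·0.744) / (9) = 1.082
  v = (-6 - (1)·1.082 - (4)·0.744) / (6) = -1.676
  w = (11 - (4)·1.082 - (-1)·-1.676) / (7) = 0.714
Change: (0.182, 0.515, -0.030) → max |·| = 0.515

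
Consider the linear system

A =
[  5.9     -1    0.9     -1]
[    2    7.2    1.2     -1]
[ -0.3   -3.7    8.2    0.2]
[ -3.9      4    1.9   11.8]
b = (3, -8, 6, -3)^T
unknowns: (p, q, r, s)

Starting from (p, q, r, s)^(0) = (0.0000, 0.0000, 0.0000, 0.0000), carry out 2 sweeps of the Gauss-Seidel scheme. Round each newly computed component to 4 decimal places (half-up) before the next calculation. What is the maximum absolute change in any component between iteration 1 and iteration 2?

0.1883

Iteration 1:
  p = (3 - (-1)·0.0000 - (0.9)·0.0000 - (-1)·0.0000) / (5.9) = 0.5085
  q = (-8 - (2)·0.5085 - (1.2)·0.0000 - (-1)·0.0000) / (7.2) = -1.2524
  r = (6 - (-0.3)·0.5085 - (-3.7)·-1.2524 - (0.2)·0.0000) / (8.2) = 0.1852
  s = (-3 - (-3.9)·0.5085 - (4)·-1.2524 - (1.9)·0.1852) / (11.8) = 0.3085
Iteration 2:
  p = (3 - (-1)·-1.2524 - (0.9)·0.1852 - (-1)·0.3085) / (5.9) = 0.3202
  q = (-8 - (2)·0.3202 - (1.2)·0.1852 - (-1)·0.3085) / (7.2) = -1.1881
  r = (6 - (-0.3)·0.3202 - (-3.7)·-1.1881 - (0.2)·0.3085) / (8.2) = 0.1998
  s = (-3 - (-3.9)·0.3202 - (4)·-1.1881 - (1.9)·0.1998) / (11.8) = 0.2222
Change: (-0.1883, 0.0643, 0.0146, -0.0863) → max |·| = 0.1883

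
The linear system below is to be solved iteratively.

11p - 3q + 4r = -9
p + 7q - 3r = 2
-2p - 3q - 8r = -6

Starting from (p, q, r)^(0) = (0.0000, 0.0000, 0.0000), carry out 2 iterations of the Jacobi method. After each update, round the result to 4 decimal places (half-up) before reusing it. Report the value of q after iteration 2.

0.7240

Iteration 1:
  p = (-9 - (-3)·0.0000 - (4)·0.0000) / (11) = -0.8182
  q = (2 - (1)·0.0000 - (-3)·0.0000) / (7) = 0.2857
  r = (-6 - (-2)·0.0000 - (-3)·0.0000) / (-8) = 0.7500
Iteration 2:
  p = (-9 - (-3)·0.2857 - (4)·0.7500) / (11) = -1.0130
  q = (2 - (1)·-0.8182 - (-3)·0.7500) / (7) = 0.7240
  r = (-6 - (-2)·-0.8182 - (-3)·0.2857) / (-8) = 0.8474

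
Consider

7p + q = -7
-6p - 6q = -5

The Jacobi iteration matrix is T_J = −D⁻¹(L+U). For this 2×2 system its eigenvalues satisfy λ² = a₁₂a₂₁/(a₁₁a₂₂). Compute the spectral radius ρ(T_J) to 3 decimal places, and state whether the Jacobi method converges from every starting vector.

0.378

a₁₂a₂₁/(a₁₁a₂₂) = (1)·(-6) / ((7)·(-6)) = 0.142857
ρ = √|0.142857| = √0.142857 = 0.378
ρ < 1, so Jacobi converges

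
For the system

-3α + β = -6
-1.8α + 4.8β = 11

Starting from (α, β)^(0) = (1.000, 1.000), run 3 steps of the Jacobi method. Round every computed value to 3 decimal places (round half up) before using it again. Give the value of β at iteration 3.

Iteration 1:
  α = (-6 - (1)·1.000) / (-3) = 2.333
  β = (11 - (-1.8)·1.000) / (4.8) = 2.667
Iteration 2:
  α = (-6 - (1)·2.667) / (-3) = 2.889
  β = (11 - (-1.8)·2.333) / (4.8) = 3.167
Iteration 3:
  α = (-6 - (1)·3.167) / (-3) = 3.056
  β = (11 - (-1.8)·2.889) / (4.8) = 3.375

3.375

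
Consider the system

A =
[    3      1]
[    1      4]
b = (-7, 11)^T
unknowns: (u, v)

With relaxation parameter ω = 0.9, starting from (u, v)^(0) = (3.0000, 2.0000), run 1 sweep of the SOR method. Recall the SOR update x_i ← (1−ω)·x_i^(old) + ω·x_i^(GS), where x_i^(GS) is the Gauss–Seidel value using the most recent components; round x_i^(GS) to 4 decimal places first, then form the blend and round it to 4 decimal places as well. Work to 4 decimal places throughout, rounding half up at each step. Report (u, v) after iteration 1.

Iteration 1:
  u: GS value = (-7 - (1)·2.0000) / (3) = -3.0000;  u ← (1−ω)·3.0000 + ω·-3.0000 = -2.4000
  v: GS value = (11 - (1)·-2.4000) / (4) = 3.3500;  v ← (1−ω)·2.0000 + ω·3.3500 = 3.2150

(-2.4000, 3.2150)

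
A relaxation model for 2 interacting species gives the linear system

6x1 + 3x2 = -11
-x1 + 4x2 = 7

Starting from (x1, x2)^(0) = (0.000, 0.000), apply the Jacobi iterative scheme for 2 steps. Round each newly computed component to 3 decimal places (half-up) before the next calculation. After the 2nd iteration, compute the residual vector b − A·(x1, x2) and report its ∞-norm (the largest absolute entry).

Iteration 1:
  x1 = (-11 - (3)·0.000) / (6) = -1.833
  x2 = (7 - (-1)·0.000) / (4) = 1.750
Iteration 2:
  x1 = (-11 - (3)·1.750) / (6) = -2.708
  x2 = (7 - (-1)·-1.833) / (4) = 1.292
Residual b − A·x = (1.372, -0.876); ∞-norm = 1.372

1.372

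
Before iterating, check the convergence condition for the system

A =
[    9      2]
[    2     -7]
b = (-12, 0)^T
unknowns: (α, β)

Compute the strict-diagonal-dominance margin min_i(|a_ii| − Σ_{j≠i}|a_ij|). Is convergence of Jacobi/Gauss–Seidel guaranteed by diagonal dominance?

row 1: |9| − (2) = 7
row 2: |-7| − (2) = 5
minimum over rows = 5 → strictly diagonally dominant (convergence guaranteed)

5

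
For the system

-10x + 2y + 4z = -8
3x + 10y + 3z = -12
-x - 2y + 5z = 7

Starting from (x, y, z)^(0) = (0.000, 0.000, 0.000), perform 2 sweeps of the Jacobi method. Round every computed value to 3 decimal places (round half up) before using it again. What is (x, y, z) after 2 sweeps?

Iteration 1:
  x = (-8 - (2)·0.000 - (4)·0.000) / (-10) = 0.800
  y = (-12 - (3)·0.000 - (3)·0.000) / (10) = -1.200
  z = (7 - (-1)·0.000 - (-2)·0.000) / (5) = 1.400
Iteration 2:
  x = (-8 - (2)·-1.200 - (4)·1.400) / (-10) = 1.120
  y = (-12 - (3)·0.800 - (3)·1.400) / (10) = -1.860
  z = (7 - (-1)·0.800 - (-2)·-1.200) / (5) = 1.080

(1.120, -1.860, 1.080)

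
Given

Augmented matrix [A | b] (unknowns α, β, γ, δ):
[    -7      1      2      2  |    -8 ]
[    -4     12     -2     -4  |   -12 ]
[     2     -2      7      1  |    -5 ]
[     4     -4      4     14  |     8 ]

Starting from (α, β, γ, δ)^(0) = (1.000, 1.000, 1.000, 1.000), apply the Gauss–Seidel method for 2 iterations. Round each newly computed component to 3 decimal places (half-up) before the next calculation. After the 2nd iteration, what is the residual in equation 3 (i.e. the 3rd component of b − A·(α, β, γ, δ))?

0.010

Iteration 1:
  α = (-8 - (1)·1.000 - (2)·1.000 - (2)·1.000) / (-7) = 1.857
  β = (-12 - (-4)·1.857 - (-2)·1.000 - (-4)·1.000) / (12) = 0.119
  γ = (-5 - (2)·1.857 - (-2)·0.119 - (1)·1.000) / (7) = -1.354
  δ = (8 - (4)·1.857 - (-4)·0.119 - (4)·-1.354) / (14) = 0.462
Iteration 2:
  α = (-8 - (1)·0.119 - (2)·-1.354 - (2)·0.462) / (-7) = 0.905
  β = (-12 - (-4)·0.905 - (-2)·-1.354 - (-4)·0.462) / (12) = -0.770
  γ = (-5 - (2)·0.905 - (-2)·-0.770 - (1)·0.462) / (7) = -1.259
  δ = (8 - (4)·0.905 - (-4)·-0.770 - (4)·-1.259) / (14) = 0.453
Residual b − A·x = (0.717, 0.154, 0.010, -0.006)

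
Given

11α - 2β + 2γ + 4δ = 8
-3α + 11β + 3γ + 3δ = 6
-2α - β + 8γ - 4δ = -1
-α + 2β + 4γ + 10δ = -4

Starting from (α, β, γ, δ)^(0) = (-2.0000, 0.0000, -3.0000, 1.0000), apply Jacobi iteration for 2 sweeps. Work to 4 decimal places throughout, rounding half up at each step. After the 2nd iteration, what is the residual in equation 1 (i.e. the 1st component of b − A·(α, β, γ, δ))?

2.9184

Iteration 1:
  α = (8 - (-2)·0.0000 - (2)·-3.0000 - (4)·1.0000) / (11) = 0.9091
  β = (6 - (-3)·-2.0000 - (3)·-3.0000 - (3)·1.0000) / (11) = 0.5455
  γ = (-1 - (-2)·-2.0000 - (-1)·0.0000 - (-4)·1.0000) / (8) = -0.1250
  δ = (-4 - (-1)·-2.0000 - (2)·0.0000 - (4)·-3.0000) / (10) = 0.6000
Iteration 2:
  α = (8 - (-2)·0.5455 - (2)·-0.1250 - (4)·0.6000) / (11) = 0.6310
  β = (6 - (-3)·0.9091 - (3)·-0.1250 - (3)·0.6000) / (11) = 0.6638
  γ = (-1 - (-2)·0.9091 - (-1)·0.5455 - (-4)·0.6000) / (8) = 0.4705
  δ = (-4 - (-1)·0.9091 - (2)·0.5455 - (4)·-0.1250) / (10) = -0.3682
Residual b − A·x = (2.9184, 0.2843, -4.3110, -2.8966)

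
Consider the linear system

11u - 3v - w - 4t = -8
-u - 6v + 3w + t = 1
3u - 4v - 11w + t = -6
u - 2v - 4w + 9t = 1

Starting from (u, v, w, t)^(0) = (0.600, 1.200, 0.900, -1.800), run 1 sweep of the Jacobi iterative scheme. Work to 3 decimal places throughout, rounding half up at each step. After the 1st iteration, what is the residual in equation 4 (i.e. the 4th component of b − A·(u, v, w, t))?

-4.224

Iteration 1:
  u = (-8 - (-3)·1.200 - (-1)·0.900 - (-4)·-1.800) / (11) = -0.973
  v = (1 - (-1)·0.600 - (3)·0.900 - (1)·-1.800) / (-6) = -0.117
  w = (-6 - (3)·0.600 - (-4)·1.200 - (1)·-1.800) / (-11) = 0.109
  t = (1 - (1)·0.600 - (-2)·1.200 - (-4)·0.900) / (9) = 0.711
Residual b − A·x = (5.305, -1.713, -3.061, -4.224)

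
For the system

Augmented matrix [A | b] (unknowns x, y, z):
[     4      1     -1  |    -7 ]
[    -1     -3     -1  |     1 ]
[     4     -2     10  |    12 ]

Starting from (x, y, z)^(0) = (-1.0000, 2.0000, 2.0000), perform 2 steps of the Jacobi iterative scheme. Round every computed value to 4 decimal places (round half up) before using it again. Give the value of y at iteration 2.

-0.4167

Iteration 1:
  x = (-7 - (1)·2.0000 - (-1)·2.0000) / (4) = -1.7500
  y = (1 - (-1)·-1.0000 - (-1)·2.0000) / (-3) = -0.6667
  z = (12 - (4)·-1.0000 - (-2)·2.0000) / (10) = 2.0000
Iteration 2:
  x = (-7 - (1)·-0.6667 - (-1)·2.0000) / (4) = -1.0833
  y = (1 - (-1)·-1.7500 - (-1)·2.0000) / (-3) = -0.4167
  z = (12 - (4)·-1.7500 - (-2)·-0.6667) / (10) = 1.7667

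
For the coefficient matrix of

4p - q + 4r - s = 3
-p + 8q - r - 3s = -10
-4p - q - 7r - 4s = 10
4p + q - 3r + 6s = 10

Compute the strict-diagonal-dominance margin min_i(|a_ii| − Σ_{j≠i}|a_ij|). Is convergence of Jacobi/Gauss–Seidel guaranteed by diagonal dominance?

-2

row 1: |4| − (1+4+1) = -2
row 2: |8| − (1+1+3) = 3
row 3: |-7| − (4+1+4) = -2
row 4: |6| − (4+1+3) = -2
minimum over rows = -2 → not strictly diagonally dominant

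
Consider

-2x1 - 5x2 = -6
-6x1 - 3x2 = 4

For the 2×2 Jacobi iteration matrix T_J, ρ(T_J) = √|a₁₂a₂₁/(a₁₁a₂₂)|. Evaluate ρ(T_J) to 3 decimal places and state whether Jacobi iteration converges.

a₁₂a₂₁/(a₁₁a₂₂) = (-5)·(-6) / ((-2)·(-3)) = 5.000000
ρ = √|5.000000| = √5.000000 = 2.236
ρ > 1, so Jacobi diverges

2.236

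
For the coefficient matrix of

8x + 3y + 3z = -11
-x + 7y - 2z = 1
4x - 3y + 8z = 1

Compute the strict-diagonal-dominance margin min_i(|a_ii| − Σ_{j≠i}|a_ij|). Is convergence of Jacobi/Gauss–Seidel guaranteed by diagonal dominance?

row 1: |8| − (3+3) = 2
row 2: |7| − (1+2) = 4
row 3: |8| − (4+3) = 1
minimum over rows = 1 → strictly diagonally dominant (convergence guaranteed)

1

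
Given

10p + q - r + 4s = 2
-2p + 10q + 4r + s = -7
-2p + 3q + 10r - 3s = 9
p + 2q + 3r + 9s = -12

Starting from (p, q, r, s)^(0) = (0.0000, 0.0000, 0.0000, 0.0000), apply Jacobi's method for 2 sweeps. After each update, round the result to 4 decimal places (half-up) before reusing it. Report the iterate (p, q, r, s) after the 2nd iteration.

(0.8933, -0.8867, 0.7500, -1.5000)

Iteration 1:
  p = (2 - (1)·0.0000 - (-1)·0.0000 - (4)·0.0000) / (10) = 0.2000
  q = (-7 - (-2)·0.0000 - (4)·0.0000 - (1)·0.0000) / (10) = -0.7000
  r = (9 - (-2)·0.0000 - (3)·0.0000 - (-3)·0.0000) / (10) = 0.9000
  s = (-12 - (1)·0.0000 - (2)·0.0000 - (3)·0.0000) / (9) = -1.3333
Iteration 2:
  p = (2 - (1)·-0.7000 - (-1)·0.9000 - (4)·-1.3333) / (10) = 0.8933
  q = (-7 - (-2)·0.2000 - (4)·0.9000 - (1)·-1.3333) / (10) = -0.8867
  r = (9 - (-2)·0.2000 - (3)·-0.7000 - (-3)·-1.3333) / (10) = 0.7500
  s = (-12 - (1)·0.2000 - (2)·-0.7000 - (3)·0.9000) / (9) = -1.5000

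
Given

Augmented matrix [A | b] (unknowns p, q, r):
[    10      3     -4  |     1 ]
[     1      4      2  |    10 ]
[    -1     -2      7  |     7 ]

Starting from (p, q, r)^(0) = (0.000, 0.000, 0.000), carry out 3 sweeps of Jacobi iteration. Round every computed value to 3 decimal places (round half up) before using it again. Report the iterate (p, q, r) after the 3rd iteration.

Iteration 1:
  p = (1 - (3)·0.000 - (-4)·0.000) / (10) = 0.100
  q = (10 - (1)·0.000 - (2)·0.000) / (4) = 2.500
  r = (7 - (-1)·0.000 - (-2)·0.000) / (7) = 1.000
Iteration 2:
  p = (1 - (3)·2.500 - (-4)·1.000) / (10) = -0.250
  q = (10 - (1)·0.100 - (2)·1.000) / (4) = 1.975
  r = (7 - (-1)·0.100 - (-2)·2.500) / (7) = 1.729
Iteration 3:
  p = (1 - (3)·1.975 - (-4)·1.729) / (10) = 0.199
  q = (10 - (1)·-0.250 - (2)·1.729) / (4) = 1.698
  r = (7 - (-1)·-0.250 - (-2)·1.975) / (7) = 1.529

(0.199, 1.698, 1.529)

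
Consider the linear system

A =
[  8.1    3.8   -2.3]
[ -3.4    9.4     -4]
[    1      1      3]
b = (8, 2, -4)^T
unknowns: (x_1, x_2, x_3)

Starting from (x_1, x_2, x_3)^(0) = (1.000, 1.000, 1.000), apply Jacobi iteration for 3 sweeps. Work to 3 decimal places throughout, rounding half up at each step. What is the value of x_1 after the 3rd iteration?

0.602

Iteration 1:
  x_1 = (8 - (3.8)·1.000 - (-2.3)·1.000) / (8.1) = 0.802
  x_2 = (2 - (-3.4)·1.000 - (-4)·1.000) / (9.4) = 1.000
  x_3 = (-4 - (1)·1.000 - (1)·1.000) / (3) = -2.000
Iteration 2:
  x_1 = (8 - (3.8)·1.000 - (-2.3)·-2.000) / (8.1) = -0.049
  x_2 = (2 - (-3.4)·0.802 - (-4)·-2.000) / (9.4) = -0.348
  x_3 = (-4 - (1)·0.802 - (1)·1.000) / (3) = -1.934
Iteration 3:
  x_1 = (8 - (3.8)·-0.348 - (-2.3)·-1.934) / (8.1) = 0.602
  x_2 = (2 - (-3.4)·-0.049 - (-4)·-1.934) / (9.4) = -0.628
  x_3 = (-4 - (1)·-0.049 - (1)·-0.348) / (3) = -1.201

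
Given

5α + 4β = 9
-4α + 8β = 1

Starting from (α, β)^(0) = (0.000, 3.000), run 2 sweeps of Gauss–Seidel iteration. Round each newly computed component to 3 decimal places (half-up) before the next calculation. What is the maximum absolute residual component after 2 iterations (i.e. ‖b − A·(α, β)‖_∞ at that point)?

Iteration 1:
  α = (9 - (4)·3.000) / (5) = -0.600
  β = (1 - (-4)·-0.600) / (8) = -0.175
Iteration 2:
  α = (9 - (4)·-0.175) / (5) = 1.940
  β = (1 - (-4)·1.940) / (8) = 1.095
Residual b − A·x = (-5.080, 0.000); ∞-norm = 5.080

5.080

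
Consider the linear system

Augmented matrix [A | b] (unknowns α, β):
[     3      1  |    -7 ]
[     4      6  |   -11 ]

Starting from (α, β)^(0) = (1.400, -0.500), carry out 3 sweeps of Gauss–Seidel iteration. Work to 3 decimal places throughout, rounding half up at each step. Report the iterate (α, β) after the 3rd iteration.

(-2.212, -0.359)

Iteration 1:
  α = (-7 - (1)·-0.500) / (3) = -2.167
  β = (-11 - (4)·-2.167) / (6) = -0.389
Iteration 2:
  α = (-7 - (1)·-0.389) / (3) = -2.204
  β = (-11 - (4)·-2.204) / (6) = -0.364
Iteration 3:
  α = (-7 - (1)·-0.364) / (3) = -2.212
  β = (-11 - (4)·-2.212) / (6) = -0.359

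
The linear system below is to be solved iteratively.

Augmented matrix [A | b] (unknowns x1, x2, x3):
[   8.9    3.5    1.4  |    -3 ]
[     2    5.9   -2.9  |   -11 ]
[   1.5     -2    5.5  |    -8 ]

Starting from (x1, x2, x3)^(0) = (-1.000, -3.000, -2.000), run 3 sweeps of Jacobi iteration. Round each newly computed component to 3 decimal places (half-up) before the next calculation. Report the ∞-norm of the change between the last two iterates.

Iteration 1:
  x1 = (-3 - (3.5)·-3.000 - (1.4)·-2.000) / (8.9) = 1.157
  x2 = (-11 - (2)·-1.000 - (-2.9)·-2.000) / (5.9) = -2.508
  x3 = (-8 - (1.5)·-1.000 - (-2)·-3.000) / (5.5) = -2.273
Iteration 2:
  x1 = (-3 - (3.5)·-2.508 - (1.4)·-2.273) / (8.9) = 1.007
  x2 = (-11 - (2)·1.157 - (-2.9)·-2.273) / (5.9) = -3.374
  x3 = (-8 - (1.5)·1.157 - (-2)·-2.508) / (5.5) = -2.682
Iteration 3:
  x1 = (-3 - (3.5)·-3.374 - (1.4)·-2.682) / (8.9) = 1.412
  x2 = (-11 - (2)·1.007 - (-2.9)·-2.682) / (5.9) = -3.524
  x3 = (-8 - (1.5)·1.007 - (-2)·-3.374) / (5.5) = -2.956
Change: (0.405, -0.150, -0.274) → max |·| = 0.405

0.405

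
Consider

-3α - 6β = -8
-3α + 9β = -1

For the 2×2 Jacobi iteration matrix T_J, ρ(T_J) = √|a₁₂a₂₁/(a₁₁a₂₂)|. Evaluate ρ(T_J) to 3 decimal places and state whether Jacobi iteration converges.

a₁₂a₂₁/(a₁₁a₂₂) = (-6)·(-3) / ((-3)·(9)) = -0.666667
ρ = √|-0.666667| = √0.666667 = 0.816
ρ < 1, so Jacobi converges

0.816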